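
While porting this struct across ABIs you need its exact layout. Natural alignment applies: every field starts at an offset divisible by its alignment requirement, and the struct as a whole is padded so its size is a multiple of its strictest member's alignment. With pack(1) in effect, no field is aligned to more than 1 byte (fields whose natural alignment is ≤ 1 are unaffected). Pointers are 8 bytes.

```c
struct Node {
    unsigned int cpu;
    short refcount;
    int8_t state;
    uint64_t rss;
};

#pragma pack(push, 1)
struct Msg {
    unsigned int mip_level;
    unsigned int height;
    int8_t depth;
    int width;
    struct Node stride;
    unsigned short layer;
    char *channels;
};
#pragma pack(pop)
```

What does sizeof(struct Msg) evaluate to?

Node: cpu at 0 (size 4, align 4) → ends 4; refcount at 4 (size 2, align 2) → ends 6; state at 6 (size 1, align 1) → ends 7; pad 1 to align 8 for rss; rss at 8 (size 8, align 8) → ends 16; total 16 bytes, alignment 8
mip_level at 0 (size 4, align 1) → ends 4
height at 4 (size 4, align 1) → ends 8
depth at 8 (size 1, align 1) → ends 9
width at 9 (size 4, align 1) → ends 13
stride at 13 (size 16, align 1) → ends 29
layer at 29 (size 2, align 1) → ends 31
channels at 31 (size 8, align 1) → ends 39
total 39 bytes, alignment 1

39 bytes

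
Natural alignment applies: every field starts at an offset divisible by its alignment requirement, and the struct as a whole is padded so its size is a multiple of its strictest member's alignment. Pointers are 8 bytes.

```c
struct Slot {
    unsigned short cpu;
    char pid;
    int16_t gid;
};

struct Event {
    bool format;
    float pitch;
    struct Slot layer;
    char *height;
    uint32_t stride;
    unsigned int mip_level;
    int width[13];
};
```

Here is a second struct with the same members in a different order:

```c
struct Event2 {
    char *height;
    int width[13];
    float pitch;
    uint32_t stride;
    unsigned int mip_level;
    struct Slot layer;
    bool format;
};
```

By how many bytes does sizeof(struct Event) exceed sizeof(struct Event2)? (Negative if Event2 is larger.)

8

Slot: @0: cpu [2B, align 2] → 2; @2: pid [1B, align 1] → 3; +1 pad (align 2); @4: gid [2B, align 2] → 6; size 6, align 2
@0: format [1B, align 1] → 1
+3 pad (align 4)
@4: pitch [4B, align 4] → 8
@8: layer [6B, align 2] → 14
+2 pad (align 8)
@16: height [8B, align 8] → 24
@24: stride [4B, align 4] → 28
@28: mip_level [4B, align 4] → 32
@32: width [52B, align 4] → 84
+4 tail pad (align 8)
size 88, align 8
— Event2 —
@0: height [8B, align 8] → 8
@8: width [52B, align 4] → 60
@60: pitch [4B, align 4] → 64
@64: stride [4B, align 4] → 68
@68: mip_level [4B, align 4] → 72
@72: layer [6B, align 2] → 78
@78: format [1B, align 1] → 79
+1 tail pad (align 8)
size 80, align 8
88 − 80 = 8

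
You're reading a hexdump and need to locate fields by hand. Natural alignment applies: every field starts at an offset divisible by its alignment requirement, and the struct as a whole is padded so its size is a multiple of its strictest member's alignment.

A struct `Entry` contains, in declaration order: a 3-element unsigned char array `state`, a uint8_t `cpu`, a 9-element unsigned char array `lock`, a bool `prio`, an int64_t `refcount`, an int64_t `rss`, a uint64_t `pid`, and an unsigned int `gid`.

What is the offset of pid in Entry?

0..3  state  (3B, 1-aligned)
3..4  cpu  (1B, 1-aligned)
4..13  lock  (9B, 1-aligned)
13..14  prio  (1B, 1-aligned)
14..16  -- padding (2B)
16..24  refcount  (8B, 8-aligned)
24..32  rss  (8B, 8-aligned)
32..40  pid  (8B, 8-aligned)

32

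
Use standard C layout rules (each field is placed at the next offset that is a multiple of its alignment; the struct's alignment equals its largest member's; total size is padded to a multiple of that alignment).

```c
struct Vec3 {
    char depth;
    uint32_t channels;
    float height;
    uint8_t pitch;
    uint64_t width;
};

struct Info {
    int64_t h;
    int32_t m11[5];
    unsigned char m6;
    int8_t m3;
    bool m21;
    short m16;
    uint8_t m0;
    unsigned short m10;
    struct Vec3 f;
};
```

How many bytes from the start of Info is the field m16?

32

Vec3: 0..1  depth  (1B, 1-aligned); 1..4  -- padding (3B); 4..8  channels  (4B, 4-aligned); 8..12  height  (4B, 4-aligned); 12..13  pitch  (1B, 1-aligned); 13..16  -- padding (3B); 16..24  width  (8B, 8-aligned); sizeof = 24, alignof = 8
0..8  h  (8B, 8-aligned)
8..28  m11  (20B, 4-aligned)
28..29  m6  (1B, 1-aligned)
29..30  m3  (1B, 1-aligned)
30..31  m21  (1B, 1-aligned)
31..32  -- padding (1B)
32..34  m16  (2B, 2-aligned)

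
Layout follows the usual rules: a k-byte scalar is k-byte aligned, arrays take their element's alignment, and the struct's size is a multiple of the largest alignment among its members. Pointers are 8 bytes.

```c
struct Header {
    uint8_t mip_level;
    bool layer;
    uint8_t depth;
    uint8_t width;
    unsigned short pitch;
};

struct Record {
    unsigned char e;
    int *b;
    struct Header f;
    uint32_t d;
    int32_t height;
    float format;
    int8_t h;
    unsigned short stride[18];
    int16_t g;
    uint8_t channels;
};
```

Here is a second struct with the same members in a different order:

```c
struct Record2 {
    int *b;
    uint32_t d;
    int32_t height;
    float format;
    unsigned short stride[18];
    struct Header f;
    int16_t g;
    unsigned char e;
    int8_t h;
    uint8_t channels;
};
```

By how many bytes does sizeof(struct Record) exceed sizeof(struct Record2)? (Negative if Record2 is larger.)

8

Header: mip_level at 0 (size 1, align 1) → ends 1; layer at 1 (size 1, align 1) → ends 2; depth at 2 (size 1, align 1) → ends 3; width at 3 (size 1, align 1) → ends 4; pitch at 4 (size 2, align 2) → ends 6; total 6 bytes, alignment 2
e at 0 (size 1, align 1) → ends 1
pad 7 to align 8 for b
b at 8 (size 8, align 8) → ends 16
f at 16 (size 6, align 2) → ends 22
pad 2 to align 4 for d
d at 24 (size 4, align 4) → ends 28
height at 28 (size 4, align 4) → ends 32
format at 32 (size 4, align 4) → ends 36
h at 36 (size 1, align 1) → ends 37
pad 1 to align 2 for stride
stride at 38 (size 36, align 2) → ends 74
g at 74 (size 2, align 2) → ends 76
channels at 76 (size 1, align 1) → ends 77
tail pad 3 to reach multiple of 8
total 80 bytes, alignment 8
— Record2 —
b at 0 (size 8, align 8) → ends 8
d at 8 (size 4, align 4) → ends 12
height at 12 (size 4, align 4) → ends 16
format at 16 (size 4, align 4) → ends 20
stride at 20 (size 36, align 2) → ends 56
f at 56 (size 6, align 2) → ends 62
g at 62 (size 2, align 2) → ends 64
e at 64 (size 1, align 1) → ends 65
h at 65 (size 1, align 1) → ends 66
channels at 66 (size 1, align 1) → ends 67
tail pad 5 to reach multiple of 8
total 72 bytes, alignment 8
80 − 72 = 8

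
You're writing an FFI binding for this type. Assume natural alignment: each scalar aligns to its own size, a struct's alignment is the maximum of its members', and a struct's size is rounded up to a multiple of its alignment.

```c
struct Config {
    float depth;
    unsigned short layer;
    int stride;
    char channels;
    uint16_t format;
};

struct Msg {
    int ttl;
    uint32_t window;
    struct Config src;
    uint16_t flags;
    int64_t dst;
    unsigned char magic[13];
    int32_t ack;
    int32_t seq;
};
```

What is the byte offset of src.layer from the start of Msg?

12

Config: depth at 0 (size 4, align 4) → ends 4; layer at 4 (size 2, align 2) → ends 6; pad 2 to align 4 for stride; stride at 8 (size 4, align 4) → ends 12; channels at 12 (size 1, align 1) → ends 13; pad 1 to align 2 for format; format at 14 (size 2, align 2) → ends 16; total 16 bytes, alignment 4
ttl at 0 (size 4, align 4) → ends 4
window at 4 (size 4, align 4) → ends 8
src at 8 (size 16, align 4) → ends 24
within Config: layer at 4
8 + 4 = 12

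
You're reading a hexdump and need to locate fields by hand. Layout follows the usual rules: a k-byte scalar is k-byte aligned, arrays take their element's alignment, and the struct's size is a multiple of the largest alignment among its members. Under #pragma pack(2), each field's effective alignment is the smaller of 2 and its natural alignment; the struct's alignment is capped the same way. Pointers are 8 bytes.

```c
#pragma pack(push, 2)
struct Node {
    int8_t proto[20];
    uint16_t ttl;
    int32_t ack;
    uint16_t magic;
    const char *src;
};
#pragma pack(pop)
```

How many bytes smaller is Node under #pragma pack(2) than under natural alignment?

natural layout:
  @0: proto [20B, align 1] → 20
  @20: ttl [2B, align 2] → 22
  +2 pad (align 4)
  @24: ack [4B, align 4] → 28
  @28: magic [2B, align 2] → 30
  +2 pad (align 8)
  @32: src [8B, align 8] → 40
  size 40, align 8
packed(2) layout:
  @0: proto [20B, align 1] → 20
  @20: ttl [2B, align 2] → 22
  @22: ack [4B, align 2] → 26
  @26: magic [2B, align 2] → 28
  @28: src [8B, align 2] → 36
  size 36, align 2
40 − 36 = 4

4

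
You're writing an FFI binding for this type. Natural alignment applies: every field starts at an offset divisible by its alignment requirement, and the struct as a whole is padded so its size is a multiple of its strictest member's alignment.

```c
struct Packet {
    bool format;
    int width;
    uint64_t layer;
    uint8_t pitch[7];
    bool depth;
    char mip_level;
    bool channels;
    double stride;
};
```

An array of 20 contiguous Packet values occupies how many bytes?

@0: format [1B, align 1] → 1
+3 pad (align 4)
@4: width [4B, align 4] → 8
@8: layer [8B, align 8] → 16
@16: pitch [7B, align 1] → 23
@23: depth [1B, align 1] → 24
@24: mip_level [1B, align 1] → 25
@25: channels [1B, align 1] → 26
+6 pad (align 8)
@32: stride [8B, align 8] → 40
size 40, align 8
array of 20: 20 × 40 = 800

800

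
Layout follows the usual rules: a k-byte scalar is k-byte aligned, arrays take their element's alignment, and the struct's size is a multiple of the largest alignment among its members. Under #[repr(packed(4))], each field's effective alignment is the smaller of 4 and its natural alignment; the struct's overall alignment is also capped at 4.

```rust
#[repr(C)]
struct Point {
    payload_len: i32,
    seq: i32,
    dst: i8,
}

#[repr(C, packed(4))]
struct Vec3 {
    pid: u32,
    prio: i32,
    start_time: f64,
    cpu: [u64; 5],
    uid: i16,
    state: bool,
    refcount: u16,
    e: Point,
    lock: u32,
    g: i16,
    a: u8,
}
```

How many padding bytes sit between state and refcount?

1

Point: @0: payload_len [4B, align 4] → 4; @4: seq [4B, align 4] → 8; @8: dst [1B, align 1] → 9; +3 tail pad (align 4); size 12, align 4
@0: pid [4B, align 4] → 4
@4: prio [4B, align 4] → 8
@8: start_time [8B, align 4] → 16
@16: cpu [40B, align 4] → 56
@56: uid [2B, align 2] → 58
@58: state [1B, align 1] → 59
+1 pad (align 2)
@60: refcount [2B, align 2] → 62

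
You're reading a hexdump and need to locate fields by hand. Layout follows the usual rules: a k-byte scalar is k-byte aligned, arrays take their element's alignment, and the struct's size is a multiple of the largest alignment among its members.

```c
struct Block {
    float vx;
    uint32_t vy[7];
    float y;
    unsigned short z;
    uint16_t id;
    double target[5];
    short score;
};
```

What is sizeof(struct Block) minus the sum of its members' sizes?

6

@0: vx [4B, align 4] → 4
@4: vy [28B, align 4] → 32
@32: y [4B, align 4] → 36
@36: z [2B, align 2] → 38
@38: id [2B, align 2] → 40
@40: target [40B, align 8] → 80
@80: score [2B, align 2] → 82
+6 tail pad (align 8)
size 88, align 8
data bytes 82, size 88 → padding 6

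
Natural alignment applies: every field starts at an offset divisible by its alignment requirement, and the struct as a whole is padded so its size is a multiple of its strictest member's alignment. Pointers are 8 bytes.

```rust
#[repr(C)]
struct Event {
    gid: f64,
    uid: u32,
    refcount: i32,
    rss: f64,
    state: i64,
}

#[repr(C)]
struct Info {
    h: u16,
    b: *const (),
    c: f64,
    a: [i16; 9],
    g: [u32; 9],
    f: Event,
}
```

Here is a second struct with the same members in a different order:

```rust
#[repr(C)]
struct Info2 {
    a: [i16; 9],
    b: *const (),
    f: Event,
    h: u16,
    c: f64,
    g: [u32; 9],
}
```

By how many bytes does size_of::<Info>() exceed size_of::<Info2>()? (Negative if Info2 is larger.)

Event: gid at 0 (size 8, align 8) → ends 8; uid at 8 (size 4, align 4) → ends 12; refcount at 12 (size 4, align 4) → ends 16; rss at 16 (size 8, align 8) → ends 24; state at 24 (size 8, align 8) → ends 32; total 32 bytes, alignment 8
h at 0 (size 2, align 2) → ends 2
pad 6 to align 8 for b
b at 8 (size 8, align 8) → ends 16
c at 16 (size 8, align 8) → ends 24
a at 24 (size 18, align 2) → ends 42
pad 2 to align 4 for g
g at 44 (size 36, align 4) → ends 80
f at 80 (size 32, align 8) → ends 112
total 112 bytes, alignment 8
— Info2 —
a at 0 (size 18, align 2) → ends 18
pad 6 to align 8 for b
b at 24 (size 8, align 8) → ends 32
f at 32 (size 32, align 8) → ends 64
h at 64 (size 2, align 2) → ends 66
pad 6 to align 8 for c
c at 72 (size 8, align 8) → ends 80
g at 80 (size 36, align 4) → ends 116
tail pad 4 to reach multiple of 8
total 120 bytes, alignment 8
112 − 120 = -8

-8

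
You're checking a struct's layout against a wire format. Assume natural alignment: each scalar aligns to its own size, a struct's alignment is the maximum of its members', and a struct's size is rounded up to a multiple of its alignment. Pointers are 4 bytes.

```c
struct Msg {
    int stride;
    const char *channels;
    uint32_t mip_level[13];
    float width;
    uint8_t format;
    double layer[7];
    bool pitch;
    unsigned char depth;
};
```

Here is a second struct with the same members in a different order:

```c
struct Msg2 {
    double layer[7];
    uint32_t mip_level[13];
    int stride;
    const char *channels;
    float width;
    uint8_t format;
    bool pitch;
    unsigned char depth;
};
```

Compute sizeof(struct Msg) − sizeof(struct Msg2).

0..4  stride  (4B, 4-aligned)
4..8  channels  (4B, 4-aligned)
8..60  mip_level  (52B, 4-aligned)
60..64  width  (4B, 4-aligned)
64..65  format  (1B, 1-aligned)
65..72  -- padding (7B)
72..128  layer  (56B, 8-aligned)
128..129  pitch  (1B, 1-aligned)
129..130  depth  (1B, 1-aligned)
130..136  -- tail padding (6B)
sizeof = 136, alignof = 8
— Msg2 —
0..56  layer  (56B, 8-aligned)
56..108  mip_level  (52B, 4-aligned)
108..112  stride  (4B, 4-aligned)
112..116  channels  (4B, 4-aligned)
116..120  width  (4B, 4-aligned)
120..121  format  (1B, 1-aligned)
121..122  pitch  (1B, 1-aligned)
122..123  depth  (1B, 1-aligned)
123..128  -- tail padding (5B)
sizeof = 128, alignof = 8
136 − 128 = 8

8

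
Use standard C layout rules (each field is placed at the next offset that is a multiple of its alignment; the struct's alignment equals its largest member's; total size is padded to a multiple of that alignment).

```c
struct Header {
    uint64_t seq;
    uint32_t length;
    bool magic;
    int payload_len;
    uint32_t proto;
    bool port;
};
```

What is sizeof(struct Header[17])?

0..8  seq  (8B, 8-aligned)
8..12  length  (4B, 4-aligned)
12..13  magic  (1B, 1-aligned)
13..16  -- padding (3B)
16..20  payload_len  (4B, 4-aligned)
20..24  proto  (4B, 4-aligned)
24..25  port  (1B, 1-aligned)
25..32  -- tail padding (7B)
sizeof = 32, alignof = 8
array of 17: 17 × 32 = 544

544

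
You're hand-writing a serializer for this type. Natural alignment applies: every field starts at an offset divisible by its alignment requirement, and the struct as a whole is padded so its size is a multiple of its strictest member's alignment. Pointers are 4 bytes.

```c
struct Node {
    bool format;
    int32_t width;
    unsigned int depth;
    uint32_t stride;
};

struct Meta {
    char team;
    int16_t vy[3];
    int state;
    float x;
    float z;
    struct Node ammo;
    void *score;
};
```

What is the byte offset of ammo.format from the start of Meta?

20

Node: 0..1  format  (1B, 1-aligned); 1..4  -- padding (3B); 4..8  width  (4B, 4-aligned); 8..12  depth  (4B, 4-aligned); 12..16  stride  (4B, 4-aligned); sizeof = 16, alignof = 4
0..1  team  (1B, 1-aligned)
1..2  -- padding (1B)
2..8  vy  (6B, 2-aligned)
8..12  state  (4B, 4-aligned)
12..16  x  (4B, 4-aligned)
16..20  z  (4B, 4-aligned)
20..36  ammo  (16B, 4-aligned)
within Node: format at 0
20 + 0 = 20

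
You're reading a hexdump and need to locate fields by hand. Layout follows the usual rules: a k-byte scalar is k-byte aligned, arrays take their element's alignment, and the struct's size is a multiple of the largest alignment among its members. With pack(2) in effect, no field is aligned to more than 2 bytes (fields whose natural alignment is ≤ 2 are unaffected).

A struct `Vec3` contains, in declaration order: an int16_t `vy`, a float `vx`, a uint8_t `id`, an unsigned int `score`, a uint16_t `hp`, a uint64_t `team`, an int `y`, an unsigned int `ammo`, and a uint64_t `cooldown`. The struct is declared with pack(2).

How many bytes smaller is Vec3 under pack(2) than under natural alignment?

10

natural layout:
  vy at 0 (size 2, align 2) → ends 2
  pad 2 to align 4 for vx
  vx at 4 (size 4, align 4) → ends 8
  id at 8 (size 1, align 1) → ends 9
  pad 3 to align 4 for score
  score at 12 (size 4, align 4) → ends 16
  hp at 16 (size 2, align 2) → ends 18
  pad 6 to align 8 for team
  team at 24 (size 8, align 8) → ends 32
  y at 32 (size 4, align 4) → ends 36
  ammo at 36 (size 4, align 4) → ends 40
  cooldown at 40 (size 8, align 8) → ends 48
  total 48 bytes, alignment 8
packed(2) layout:
  vy at 0 (size 2, align 2) → ends 2
  vx at 2 (size 4, align 2) → ends 6
  id at 6 (size 1, align 1) → ends 7
  pad 1 to align 2 for score
  score at 8 (size 4, align 2) → ends 12
  hp at 12 (size 2, align 2) → ends 14
  team at 14 (size 8, align 2) → ends 22
  y at 22 (size 4, align 2) → ends 26
  ammo at 26 (size 4, align 2) → ends 30
  cooldown at 30 (size 8, align 2) → ends 38
  total 38 bytes, alignment 2
48 − 38 = 10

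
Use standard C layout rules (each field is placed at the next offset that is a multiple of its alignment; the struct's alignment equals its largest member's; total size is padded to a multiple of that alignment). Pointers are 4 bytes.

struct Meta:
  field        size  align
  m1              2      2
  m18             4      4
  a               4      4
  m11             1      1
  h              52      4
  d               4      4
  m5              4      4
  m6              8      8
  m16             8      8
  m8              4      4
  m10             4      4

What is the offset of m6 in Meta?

80

0..2  m1  (2B, 2-aligned)
2..4  -- padding (2B)
4..8  m18  (4B, 4-aligned)
8..12  a  (4B, 4-aligned)
12..13  m11  (1B, 1-aligned)
13..16  -- padding (3B)
16..68  h  (52B, 4-aligned)
68..72  d  (4B, 4-aligned)
72..76  m5  (4B, 4-aligned)
76..80  -- padding (4B)
80..88  m6  (8B, 8-aligned)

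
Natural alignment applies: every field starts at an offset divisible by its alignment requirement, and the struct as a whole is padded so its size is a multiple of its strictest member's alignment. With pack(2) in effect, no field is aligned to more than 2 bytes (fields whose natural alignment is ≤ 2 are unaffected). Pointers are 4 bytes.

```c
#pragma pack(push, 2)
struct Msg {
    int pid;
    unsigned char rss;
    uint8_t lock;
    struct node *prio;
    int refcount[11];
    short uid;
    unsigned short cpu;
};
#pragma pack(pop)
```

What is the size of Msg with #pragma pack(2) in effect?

0..4  pid  (4B, 2-aligned)
4..5  rss  (1B, 1-aligned)
5..6  lock  (1B, 1-aligned)
6..10  prio  (4B, 2-aligned)
10..54  refcount  (44B, 2-aligned)
54..56  uid  (2B, 2-aligned)
56..58  cpu  (2B, 2-aligned)
sizeof = 58, alignof = 2

58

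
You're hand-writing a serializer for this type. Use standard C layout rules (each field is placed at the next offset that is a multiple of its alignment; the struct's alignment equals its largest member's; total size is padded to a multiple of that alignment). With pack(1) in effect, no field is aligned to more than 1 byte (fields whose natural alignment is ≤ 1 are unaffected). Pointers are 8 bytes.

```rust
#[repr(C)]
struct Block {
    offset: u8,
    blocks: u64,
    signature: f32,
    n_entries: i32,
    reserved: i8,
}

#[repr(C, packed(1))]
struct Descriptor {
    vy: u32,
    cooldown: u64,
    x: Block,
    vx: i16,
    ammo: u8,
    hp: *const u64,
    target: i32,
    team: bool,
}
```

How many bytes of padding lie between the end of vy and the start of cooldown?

0

Block: 0..1  offset  (1B, 1-aligned); 1..8  -- padding (7B); 8..16  blocks  (8B, 8-aligned); 16..20  signature  (4B, 4-aligned); 20..24  n_entries  (4B, 4-aligned); 24..25  reserved  (1B, 1-aligned); 25..32  -- tail padding (7B); sizeof = 32, alignof = 8
0..4  vy  (4B, 1-aligned)
4..12  cooldown  (8B, 1-aligned)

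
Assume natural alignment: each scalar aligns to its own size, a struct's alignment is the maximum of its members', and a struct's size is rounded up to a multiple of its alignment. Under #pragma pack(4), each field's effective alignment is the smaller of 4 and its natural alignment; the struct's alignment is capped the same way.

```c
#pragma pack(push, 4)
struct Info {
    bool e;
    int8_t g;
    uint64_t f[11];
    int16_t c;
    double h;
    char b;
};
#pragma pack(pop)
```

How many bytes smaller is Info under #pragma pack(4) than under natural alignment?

12

natural layout:
  e at 0 (size 1, align 1) → ends 1
  g at 1 (size 1, align 1) → ends 2
  pad 6 to align 8 for f
  f at 8 (size 88, align 8) → ends 96
  c at 96 (size 2, align 2) → ends 98
  pad 6 to align 8 for h
  h at 104 (size 8, align 8) → ends 112
  b at 112 (size 1, align 1) → ends 113
  tail pad 7 to reach multiple of 8
  total 120 bytes, alignment 8
packed(4) layout:
  e at 0 (size 1, align 1) → ends 1
  g at 1 (size 1, align 1) → ends 2
  pad 2 to align 4 for f
  f at 4 (size 88, align 4) → ends 92
  c at 92 (size 2, align 2) → ends 94
  pad 2 to align 4 for h
  h at 96 (size 8, align 4) → ends 104
  b at 104 (size 1, align 1) → ends 105
  tail pad 3 to reach multiple of 4
  total 108 bytes, alignment 4
120 − 108 = 12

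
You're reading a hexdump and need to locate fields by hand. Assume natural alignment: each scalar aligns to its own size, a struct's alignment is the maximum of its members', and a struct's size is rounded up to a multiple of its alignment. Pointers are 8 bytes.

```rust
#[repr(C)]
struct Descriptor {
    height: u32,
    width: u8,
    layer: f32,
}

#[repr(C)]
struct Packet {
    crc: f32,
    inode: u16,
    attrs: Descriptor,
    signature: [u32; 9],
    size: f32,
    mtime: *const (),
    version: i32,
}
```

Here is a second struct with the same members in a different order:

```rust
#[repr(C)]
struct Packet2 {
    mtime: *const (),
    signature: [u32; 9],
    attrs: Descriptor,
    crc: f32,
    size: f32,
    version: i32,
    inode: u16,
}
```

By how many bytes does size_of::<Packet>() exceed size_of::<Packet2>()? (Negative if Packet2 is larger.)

8

Descriptor: 0..4  height  (4B, 4-aligned); 4..5  width  (1B, 1-aligned); 5..8  -- padding (3B); 8..12  layer  (4B, 4-aligned); sizeof = 12, alignof = 4
0..4  crc  (4B, 4-aligned)
4..6  inode  (2B, 2-aligned)
6..8  -- padding (2B)
8..20  attrs  (12B, 4-aligned)
20..56  signature  (36B, 4-aligned)
56..60  size  (4B, 4-aligned)
60..64  -- padding (4B)
64..72  mtime  (8B, 8-aligned)
72..76  version  (4B, 4-aligned)
76..80  -- tail padding (4B)
sizeof = 80, alignof = 8
— Packet2 —
0..8  mtime  (8B, 8-aligned)
8..44  signature  (36B, 4-aligned)
44..56  attrs  (12B, 4-aligned)
56..60  crc  (4B, 4-aligned)
60..64  size  (4B, 4-aligned)
64..68  version  (4B, 4-aligned)
68..70  inode  (2B, 2-aligned)
70..72  -- tail padding (2B)
sizeof = 72, alignof = 8
80 − 72 = 8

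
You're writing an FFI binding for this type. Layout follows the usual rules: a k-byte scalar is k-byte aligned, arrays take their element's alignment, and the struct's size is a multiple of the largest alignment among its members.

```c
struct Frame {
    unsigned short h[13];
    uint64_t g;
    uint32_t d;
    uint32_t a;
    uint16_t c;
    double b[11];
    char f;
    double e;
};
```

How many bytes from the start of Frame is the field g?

32

0..26  h  (26B, 2-aligned)
26..32  -- padding (6B)
32..40  g  (8B, 8-aligned)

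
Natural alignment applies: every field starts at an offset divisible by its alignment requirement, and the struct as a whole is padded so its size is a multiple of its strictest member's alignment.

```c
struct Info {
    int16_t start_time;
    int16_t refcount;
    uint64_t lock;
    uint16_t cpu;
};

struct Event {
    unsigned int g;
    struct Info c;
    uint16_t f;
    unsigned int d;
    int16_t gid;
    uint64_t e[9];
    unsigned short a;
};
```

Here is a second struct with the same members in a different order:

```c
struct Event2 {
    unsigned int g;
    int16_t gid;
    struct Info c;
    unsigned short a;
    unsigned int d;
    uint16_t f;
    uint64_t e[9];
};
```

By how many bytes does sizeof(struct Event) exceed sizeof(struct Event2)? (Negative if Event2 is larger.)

8

Info: @0: start_time [2B, align 2] → 2; @2: refcount [2B, align 2] → 4; +4 pad (align 8); @8: lock [8B, align 8] → 16; @16: cpu [2B, align 2] → 18; +6 tail pad (align 8); size 24, align 8
@0: g [4B, align 4] → 4
+4 pad (align 8)
@8: c [24B, align 8] → 32
@32: f [2B, align 2] → 34
+2 pad (align 4)
@36: d [4B, align 4] → 40
@40: gid [2B, align 2] → 42
+6 pad (align 8)
@48: e [72B, align 8] → 120
@120: a [2B, align 2] → 122
+6 tail pad (align 8)
size 128, align 8
— Event2 —
@0: g [4B, align 4] → 4
@4: gid [2B, align 2] → 6
+2 pad (align 8)
@8: c [24B, align 8] → 32
@32: a [2B, align 2] → 34
+2 pad (align 4)
@36: d [4B, align 4] → 40
@40: f [2B, align 2] → 42
+6 pad (align 8)
@48: e [72B, align 8] → 120
size 120, align 8
128 − 120 = 8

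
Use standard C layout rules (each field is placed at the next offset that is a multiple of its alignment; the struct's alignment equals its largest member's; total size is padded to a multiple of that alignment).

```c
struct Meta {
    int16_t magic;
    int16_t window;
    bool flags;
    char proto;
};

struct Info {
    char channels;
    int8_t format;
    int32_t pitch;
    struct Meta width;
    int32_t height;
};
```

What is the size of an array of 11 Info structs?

220

Meta: @0: magic [2B, align 2] → 2; @2: window [2B, align 2] → 4; @4: flags [1B, align 1] → 5; @5: proto [1B, align 1] → 6; size 6, align 2
@0: channels [1B, align 1] → 1
@1: format [1B, align 1] → 2
+2 pad (align 4)
@4: pitch [4B, align 4] → 8
@8: width [6B, align 2] → 14
+2 pad (align 4)
@16: height [4B, align 4] → 20
size 20, align 4
array of 11: 11 × 20 = 220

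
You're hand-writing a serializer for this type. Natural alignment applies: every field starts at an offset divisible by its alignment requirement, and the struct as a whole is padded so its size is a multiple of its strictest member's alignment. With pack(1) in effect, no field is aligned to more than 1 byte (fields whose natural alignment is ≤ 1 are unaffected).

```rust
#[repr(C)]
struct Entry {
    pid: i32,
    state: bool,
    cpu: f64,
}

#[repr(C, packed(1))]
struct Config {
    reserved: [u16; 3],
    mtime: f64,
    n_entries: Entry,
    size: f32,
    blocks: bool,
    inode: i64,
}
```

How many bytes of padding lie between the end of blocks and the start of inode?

0

Entry: 0..4  pid  (4B, 4-aligned); 4..5  state  (1B, 1-aligned); 5..8  -- padding (3B); 8..16  cpu  (8B, 8-aligned); sizeof = 16, alignof = 8
0..6  reserved  (6B, 1-aligned)
6..14  mtime  (8B, 1-aligned)
14..30  n_entries  (16B, 1-aligned)
30..34  size  (4B, 1-aligned)
34..35  blocks  (1B, 1-aligned)
35..43  inode  (8B, 1-aligned)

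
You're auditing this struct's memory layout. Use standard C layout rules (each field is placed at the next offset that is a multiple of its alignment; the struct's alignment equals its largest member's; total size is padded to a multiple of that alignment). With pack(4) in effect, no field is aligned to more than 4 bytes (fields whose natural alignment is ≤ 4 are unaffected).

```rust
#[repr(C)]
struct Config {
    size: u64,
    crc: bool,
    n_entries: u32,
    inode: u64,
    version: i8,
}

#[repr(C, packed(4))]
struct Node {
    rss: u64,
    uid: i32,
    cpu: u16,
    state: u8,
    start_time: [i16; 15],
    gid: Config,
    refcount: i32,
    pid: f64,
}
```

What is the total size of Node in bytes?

92 bytes

Config: 0..8  size  (8B, 8-aligned); 8..9  crc  (1B, 1-aligned); 9..12  -- padding (3B); 12..16  n_entries  (4B, 4-aligned); 16..24  inode  (8B, 8-aligned); 24..25  version  (1B, 1-aligned); 25..32  -- tail padding (7B); sizeof = 32, alignof = 8
0..8  rss  (8B, 4-aligned)
8..12  uid  (4B, 4-aligned)
12..14  cpu  (2B, 2-aligned)
14..15  state  (1B, 1-aligned)
15..16  -- padding (1B)
16..46  start_time  (30B, 2-aligned)
46..48  -- padding (2B)
48..80  gid  (32B, 4-aligned)
80..84  refcount  (4B, 4-aligned)
84..92  pid  (8B, 4-aligned)
sizeof = 92, alignof = 4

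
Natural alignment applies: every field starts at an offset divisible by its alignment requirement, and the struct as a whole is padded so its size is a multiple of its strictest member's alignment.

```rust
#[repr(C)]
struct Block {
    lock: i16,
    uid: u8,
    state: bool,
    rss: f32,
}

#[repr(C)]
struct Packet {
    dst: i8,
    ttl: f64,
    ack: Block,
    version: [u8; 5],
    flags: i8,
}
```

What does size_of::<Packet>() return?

Block: @0: lock [2B, align 2] → 2; @2: uid [1B, align 1] → 3; @3: state [1B, align 1] → 4; @4: rss [4B, align 4] → 8; size 8, align 4
@0: dst [1B, align 1] → 1
+7 pad (align 8)
@8: ttl [8B, align 8] → 16
@16: ack [8B, align 4] → 24
@24: version [5B, align 1] → 29
@29: flags [1B, align 1] → 30
+2 tail pad (align 8)
size 32, align 8

32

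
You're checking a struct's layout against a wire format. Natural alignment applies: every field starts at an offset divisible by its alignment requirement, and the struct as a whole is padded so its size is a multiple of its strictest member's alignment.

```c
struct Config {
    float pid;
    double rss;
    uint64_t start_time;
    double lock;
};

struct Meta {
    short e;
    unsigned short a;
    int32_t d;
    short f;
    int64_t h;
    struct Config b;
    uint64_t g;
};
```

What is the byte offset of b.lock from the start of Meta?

48

Config: 0..4  pid  (4B, 4-aligned); 4..8  -- padding (4B); 8..16  rss  (8B, 8-aligned); 16..24  start_time  (8B, 8-aligned); 24..32  lock  (8B, 8-aligned); sizeof = 32, alignof = 8
0..2  e  (2B, 2-aligned)
2..4  a  (2B, 2-aligned)
4..8  d  (4B, 4-aligned)
8..10  f  (2B, 2-aligned)
10..16  -- padding (6B)
16..24  h  (8B, 8-aligned)
24..56  b  (32B, 8-aligned)
within Config: lock at 24
24 + 24 = 48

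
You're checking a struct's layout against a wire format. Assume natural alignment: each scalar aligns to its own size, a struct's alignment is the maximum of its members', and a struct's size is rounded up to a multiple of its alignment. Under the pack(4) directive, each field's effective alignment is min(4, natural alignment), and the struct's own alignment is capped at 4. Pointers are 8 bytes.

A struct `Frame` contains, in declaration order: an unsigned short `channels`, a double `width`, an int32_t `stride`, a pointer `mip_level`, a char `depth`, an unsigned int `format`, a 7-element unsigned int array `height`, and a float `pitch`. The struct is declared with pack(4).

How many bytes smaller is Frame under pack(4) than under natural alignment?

natural layout:
  @0: channels [2B, align 2] → 2
  +6 pad (align 8)
  @8: width [8B, align 8] → 16
  @16: stride [4B, align 4] → 20
  +4 pad (align 8)
  @24: mip_level [8B, align 8] → 32
  @32: depth [1B, align 1] → 33
  +3 pad (align 4)
  @36: format [4B, align 4] → 40
  @40: height [28B, align 4] → 68
  @68: pitch [4B, align 4] → 72
  size 72, align 8
packed(4) layout:
  @0: channels [2B, align 2] → 2
  +2 pad (align 4)
  @4: width [8B, align 4] → 12
  @12: stride [4B, align 4] → 16
  @16: mip_level [8B, align 4] → 24
  @24: depth [1B, align 1] → 25
  +3 pad (align 4)
  @28: format [4B, align 4] → 32
  @32: height [28B, align 4] → 60
  @60: pitch [4B, align 4] → 64
  size 64, align 4
72 − 64 = 8

8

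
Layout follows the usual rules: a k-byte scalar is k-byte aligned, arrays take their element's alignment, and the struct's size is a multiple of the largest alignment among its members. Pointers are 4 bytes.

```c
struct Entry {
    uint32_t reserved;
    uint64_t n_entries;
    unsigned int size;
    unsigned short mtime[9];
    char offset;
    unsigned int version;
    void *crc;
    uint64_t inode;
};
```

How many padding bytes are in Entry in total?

0..4  reserved  (4B, 4-aligned)
4..8  -- padding (4B)
8..16  n_entries  (8B, 8-aligned)
16..20  size  (4B, 4-aligned)
20..38  mtime  (18B, 2-aligned)
38..39  offset  (1B, 1-aligned)
39..40  -- padding (1B)
40..44  version  (4B, 4-aligned)
44..48  crc  (4B, 4-aligned)
48..56  inode  (8B, 8-aligned)
sizeof = 56, alignof = 8
data bytes 51, size 56 → padding 5

5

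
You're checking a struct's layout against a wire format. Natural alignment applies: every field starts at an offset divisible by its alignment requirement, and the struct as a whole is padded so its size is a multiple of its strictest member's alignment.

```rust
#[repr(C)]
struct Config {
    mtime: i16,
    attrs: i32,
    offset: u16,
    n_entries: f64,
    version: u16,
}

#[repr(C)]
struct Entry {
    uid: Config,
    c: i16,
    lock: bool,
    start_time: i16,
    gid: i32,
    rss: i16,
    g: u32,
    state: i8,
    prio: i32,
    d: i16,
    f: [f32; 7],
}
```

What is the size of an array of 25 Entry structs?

2400

Config: 0..2  mtime  (2B, 2-aligned); 2..4  -- padding (2B); 4..8  attrs  (4B, 4-aligned); 8..10  offset  (2B, 2-aligned); 10..16  -- padding (6B); 16..24  n_entries  (8B, 8-aligned); 24..26  version  (2B, 2-aligned); 26..32  -- tail padding (6B); sizeof = 32, alignof = 8
0..32  uid  (32B, 8-aligned)
32..34  c  (2B, 2-aligned)
34..35  lock  (1B, 1-aligned)
35..36  -- padding (1B)
36..38  start_time  (2B, 2-aligned)
38..40  -- padding (2B)
40..44  gid  (4B, 4-aligned)
44..46  rss  (2B, 2-aligned)
46..48  -- padding (2B)
48..52  g  (4B, 4-aligned)
52..53  state  (1B, 1-aligned)
53..56  -- padding (3B)
56..60  prio  (4B, 4-aligned)
60..62  d  (2B, 2-aligned)
62..64  -- padding (2B)
64..92  f  (28B, 4-aligned)
92..96  -- tail padding (4B)
sizeof = 96, alignof = 8
array of 25: 25 × 96 = 2400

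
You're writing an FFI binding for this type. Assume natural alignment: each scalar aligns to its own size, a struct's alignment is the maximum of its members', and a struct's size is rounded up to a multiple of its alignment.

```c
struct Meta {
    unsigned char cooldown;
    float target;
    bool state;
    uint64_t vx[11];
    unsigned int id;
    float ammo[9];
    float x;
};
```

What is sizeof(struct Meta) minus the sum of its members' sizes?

14

cooldown at 0 (size 1, align 1) → ends 1
pad 3 to align 4 for target
target at 4 (size 4, align 4) → ends 8
state at 8 (size 1, align 1) → ends 9
pad 7 to align 8 for vx
vx at 16 (size 88, align 8) → ends 104
id at 104 (size 4, align 4) → ends 108
ammo at 108 (size 36, align 4) → ends 144
x at 144 (size 4, align 4) → ends 148
tail pad 4 to reach multiple of 8
total 152 bytes, alignment 8
data bytes 138, size 152 → padding 14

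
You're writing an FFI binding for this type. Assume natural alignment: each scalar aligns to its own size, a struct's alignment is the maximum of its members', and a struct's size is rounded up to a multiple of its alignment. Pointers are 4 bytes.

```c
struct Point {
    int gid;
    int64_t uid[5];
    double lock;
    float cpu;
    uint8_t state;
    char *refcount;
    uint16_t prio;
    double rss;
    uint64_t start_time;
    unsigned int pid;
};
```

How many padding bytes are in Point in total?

@0: gid [4B, align 4] → 4
+4 pad (align 8)
@8: uid [40B, align 8] → 48
@48: lock [8B, align 8] → 56
@56: cpu [4B, align 4] → 60
@60: state [1B, align 1] → 61
+3 pad (align 4)
@64: refcount [4B, align 4] → 68
@68: prio [2B, align 2] → 70
+2 pad (align 8)
@72: rss [8B, align 8] → 80
@80: start_time [8B, align 8] → 88
@88: pid [4B, align 4] → 92
+4 tail pad (align 8)
size 96, align 8
data bytes 83, size 96 → padding 13

13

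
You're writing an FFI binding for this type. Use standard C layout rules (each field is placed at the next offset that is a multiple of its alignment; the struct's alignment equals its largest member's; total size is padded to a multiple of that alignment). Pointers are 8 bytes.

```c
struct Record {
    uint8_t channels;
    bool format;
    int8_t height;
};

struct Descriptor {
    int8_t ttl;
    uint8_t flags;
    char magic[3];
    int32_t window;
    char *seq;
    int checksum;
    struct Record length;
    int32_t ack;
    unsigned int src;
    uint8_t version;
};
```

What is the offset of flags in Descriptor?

Record: @0: channels [1B, align 1] → 1; @1: format [1B, align 1] → 2; @2: height [1B, align 1] → 3; size 3, align 1
@0: ttl [1B, align 1] → 1
@1: flags [1B, align 1] → 2

1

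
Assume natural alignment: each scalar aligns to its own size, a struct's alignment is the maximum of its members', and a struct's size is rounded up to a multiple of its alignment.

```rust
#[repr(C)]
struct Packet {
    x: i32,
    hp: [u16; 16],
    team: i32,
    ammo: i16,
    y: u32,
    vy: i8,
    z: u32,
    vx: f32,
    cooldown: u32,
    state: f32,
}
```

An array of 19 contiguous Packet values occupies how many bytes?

1292

x at 0 (size 4, align 4) → ends 4
hp at 4 (size 32, align 2) → ends 36
team at 36 (size 4, align 4) → ends 40
ammo at 40 (size 2, align 2) → ends 42
pad 2 to align 4 for y
y at 44 (size 4, align 4) → ends 48
vy at 48 (size 1, align 1) → ends 49
pad 3 to align 4 for z
z at 52 (size 4, align 4) → ends 56
vx at 56 (size 4, align 4) → ends 60
cooldown at 60 (size 4, align 4) → ends 64
state at 64 (size 4, align 4) → ends 68
total 68 bytes, alignment 4
array of 19: 19 × 68 = 1292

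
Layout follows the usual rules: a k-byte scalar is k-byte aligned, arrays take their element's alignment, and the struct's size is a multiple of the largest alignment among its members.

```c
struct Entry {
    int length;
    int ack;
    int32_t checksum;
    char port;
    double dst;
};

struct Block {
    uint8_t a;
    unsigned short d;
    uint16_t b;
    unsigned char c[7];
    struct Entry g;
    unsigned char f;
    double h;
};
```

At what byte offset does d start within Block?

2

Entry: length at 0 (size 4, align 4) → ends 4; ack at 4 (size 4, align 4) → ends 8; checksum at 8 (size 4, align 4) → ends 12; port at 12 (size 1, align 1) → ends 13; pad 3 to align 8 for dst; dst at 16 (size 8, align 8) → ends 24; total 24 bytes, alignment 8
a at 0 (size 1, align 1) → ends 1
pad 1 to align 2 for d
d at 2 (size 2, align 2) → ends 4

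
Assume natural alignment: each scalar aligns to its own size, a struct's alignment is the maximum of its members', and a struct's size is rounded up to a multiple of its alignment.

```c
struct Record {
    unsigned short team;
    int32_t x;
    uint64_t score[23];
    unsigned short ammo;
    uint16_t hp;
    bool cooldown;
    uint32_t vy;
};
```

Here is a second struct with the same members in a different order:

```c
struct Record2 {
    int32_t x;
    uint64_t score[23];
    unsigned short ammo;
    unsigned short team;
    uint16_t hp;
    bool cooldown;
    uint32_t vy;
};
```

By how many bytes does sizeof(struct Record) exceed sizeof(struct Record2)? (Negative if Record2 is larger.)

team at 0 (size 2, align 2) → ends 2
pad 2 to align 4 for x
x at 4 (size 4, align 4) → ends 8
score at 8 (size 184, align 8) → ends 192
ammo at 192 (size 2, align 2) → ends 194
hp at 194 (size 2, align 2) → ends 196
cooldown at 196 (size 1, align 1) → ends 197
pad 3 to align 4 for vy
vy at 200 (size 4, align 4) → ends 204
tail pad 4 to reach multiple of 8
total 208 bytes, alignment 8
— Record2 —
x at 0 (size 4, align 4) → ends 4
pad 4 to align 8 for score
score at 8 (size 184, align 8) → ends 192
ammo at 192 (size 2, align 2) → ends 194
team at 194 (size 2, align 2) → ends 196
hp at 196 (size 2, align 2) → ends 198
cooldown at 198 (size 1, align 1) → ends 199
pad 1 to align 4 for vy
vy at 200 (size 4, align 4) → ends 204
tail pad 4 to reach multiple of 8
total 208 bytes, alignment 8
208 − 208 = 0

0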